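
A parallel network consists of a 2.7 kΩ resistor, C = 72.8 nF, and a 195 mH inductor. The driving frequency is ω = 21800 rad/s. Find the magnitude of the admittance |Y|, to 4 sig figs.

X_L = ωL = 4251 Ω
X_C = 1/(ωC) = 630.1 Ω
Parallel: admittances add. Y = 1/R + 1/(jωL) + jωC
Y = (0.0003704 + j0.001352) S
|Y| = 0.001402 S → |Z| = 1/|Y| = 713.5 Ω, ∠Z = −∠Y = -74.68°

1.402 mS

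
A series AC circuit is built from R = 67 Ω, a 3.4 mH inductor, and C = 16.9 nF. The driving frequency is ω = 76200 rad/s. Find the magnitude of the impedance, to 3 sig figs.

522 Ω

X_L = ωL = 259 Ω
X_C = 1/(ωC) = 777 Ω
Net reactance X = X_L − X_C = -517 Ω
Z = 67.0 − j517 Ω
|Z| = √(67.0² + 517²) = 522 Ω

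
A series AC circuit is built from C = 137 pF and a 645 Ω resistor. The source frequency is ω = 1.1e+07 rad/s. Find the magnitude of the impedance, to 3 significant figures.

X_C = 1/(ωC) = 664 Ω
Z = 645 − j664 Ω
|Z| = √(645² + 664²) = 925 Ω

925 Ω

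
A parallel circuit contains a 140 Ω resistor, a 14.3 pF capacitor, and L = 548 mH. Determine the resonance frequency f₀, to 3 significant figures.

ω₀ = 1/√(LC) = 1/√(0.548 × 1.43e-11) = 357200 rad/s
f₀ = ω₀/(2π) = 56.9 kHz

56.9 kHz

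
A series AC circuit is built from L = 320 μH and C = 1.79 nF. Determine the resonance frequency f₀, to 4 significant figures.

ω₀ = 1/√(LC) = 1/√(0.00032 × 1.79e-09) = 1.321e+06 rad/s
f₀ = ω₀/(2π) = 210.3 kHz

210.3 kHz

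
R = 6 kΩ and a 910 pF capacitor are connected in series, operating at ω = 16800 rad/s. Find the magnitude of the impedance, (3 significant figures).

X_C = 1/(ωC) = 65400 Ω
Z = 6000 − j65400 Ω
|Z| = √(6000² + 65400²) = 65700 Ω

65700 Ω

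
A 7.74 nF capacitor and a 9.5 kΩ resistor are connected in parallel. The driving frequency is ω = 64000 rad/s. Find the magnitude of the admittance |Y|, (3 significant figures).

506 μS

X_C = 1/(ωC) = 2020 Ω
Parallel: admittances add. Y = 1/R + jωC
Y = (0.000105 + j0.000495) S
|Y| = 0.000506 S → |Z| = 1/|Y| = 1970 Ω, ∠Z = −∠Y = -78.0°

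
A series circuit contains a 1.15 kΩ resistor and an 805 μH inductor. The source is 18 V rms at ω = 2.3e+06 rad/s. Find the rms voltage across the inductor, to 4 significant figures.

X_L = ωL = 1852 Ω
Z = 1150 + j1852 Ω
|Z| = √(1150² + 1852²) = 2180 Ω
I = V/|Z| = 8.258 mA
V_L = I·|Z_L| = 0.008258 × 1852 = 15.29 V

15.29 V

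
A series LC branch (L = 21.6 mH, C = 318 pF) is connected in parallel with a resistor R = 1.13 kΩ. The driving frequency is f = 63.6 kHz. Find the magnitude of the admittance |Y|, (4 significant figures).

1.582 mS

ω = 2πf = 399600 rad/s
X_L = ωL = 8632 Ω
X_C = 1/(ωC) = 7869 Ω
Branch 1: Z₁ = R = 1130 Ω
Branch 2 (series LC): Z₂ = j(X_L − X_C) = j762.3 Ω
Parallel: Z = Z₁Z₂/(Z₁+Z₂), |Z| = 631.9 Ω, ∠Z = 56.00°
|Y| = 1/|Z| = 1.582 mS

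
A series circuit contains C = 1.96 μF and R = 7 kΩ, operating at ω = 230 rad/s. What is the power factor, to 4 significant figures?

X_C = 1/(ωC) = 2218 Ω
Z = 7000 − j2218 Ω
|Z| = √(7000² + 2218²) = 7343 Ω
∠Z = arctan(-2218/7000) = -17.58°
cos φ = cos(-17.58°) = 0.9533

0.9533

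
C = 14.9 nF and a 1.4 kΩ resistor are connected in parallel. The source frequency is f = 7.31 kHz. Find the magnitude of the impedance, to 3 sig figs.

1010 Ω

ω = 2πf = 45930 rad/s
X_C = 1/(ωC) = 1460 Ω
Parallel: admittances add. Y = 1/R + jωC
Y = (0.000714 + j0.000684) S
|Y| = 0.000989 S → |Z| = 1/|Y| = 1010 Ω, ∠Z = −∠Y = -43.8°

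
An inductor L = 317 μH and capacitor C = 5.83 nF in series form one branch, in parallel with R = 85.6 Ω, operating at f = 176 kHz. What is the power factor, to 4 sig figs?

0.9160

ω = 2πf = 1.106e+06 rad/s
X_L = ωL = 350.6 Ω
X_C = 1/(ωC) = 155.1 Ω
Branch 1: Z₁ = R = 85.60 Ω
Branch 2 (series LC): Z₂ = j(X_L − X_C) = j195.4 Ω
Parallel: Z = Z₁Z₂/(Z₁+Z₂), |Z| = 78.41 Ω, ∠Z = 23.65°
cos φ = cos(23.65°) = 0.9160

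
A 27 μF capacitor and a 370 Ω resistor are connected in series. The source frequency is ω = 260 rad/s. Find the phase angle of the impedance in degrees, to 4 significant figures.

-21.06°

X_C = 1/(ωC) = 142.5 Ω
Z = 370.0 − j142.5 Ω
|Z| = √(370.0² + 142.5²) = 396.5 Ω
∠Z = arctan(-142.5/370.0) = -21.06°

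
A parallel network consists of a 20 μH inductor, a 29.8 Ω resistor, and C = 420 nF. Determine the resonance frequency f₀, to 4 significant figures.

54.91 kHz

ω₀ = 1/√(LC) = 1/√(2e-05 × 4.2e-07) = 345000 rad/s
f₀ = ω₀/(2π) = 54.91 kHz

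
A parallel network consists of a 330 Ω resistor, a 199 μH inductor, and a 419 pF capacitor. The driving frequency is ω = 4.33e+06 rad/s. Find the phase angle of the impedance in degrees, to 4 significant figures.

X_L = ωL = 861.7 Ω
X_C = 1/(ωC) = 551.2 Ω
Parallel: admittances add. Y = 1/R + 1/(jωL) + jωC
Y = (0.003030 + j0.0006537) S
|Y| = 0.003100 S → |Z| = 1/|Y| = 322.6 Ω, ∠Z = −∠Y = -12.17°

-12.17°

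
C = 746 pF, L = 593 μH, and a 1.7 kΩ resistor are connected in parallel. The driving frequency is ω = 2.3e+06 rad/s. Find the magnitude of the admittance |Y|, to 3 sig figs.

1.15 mS

X_L = ωL = 1360 Ω
X_C = 1/(ωC) = 583 Ω
Parallel: admittances add. Y = 1/R + 1/(jωL) + jωC
Y = (0.000588 + j0.000983) S
|Y| = 0.00115 S → |Z| = 1/|Y| = 873 Ω, ∠Z = −∠Y = -59.1°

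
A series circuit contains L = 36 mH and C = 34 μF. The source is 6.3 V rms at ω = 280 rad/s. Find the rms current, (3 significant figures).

66.3 mA

X_L = ωL = 10.1 Ω
X_C = 1/(ωC) = 105 Ω
Net reactance X = X_L − X_C = -95.0 Ω
Z = − j95.0 Ω
|Z| = √(0² + 95.0²) = 95.0 Ω
I = V/|Z| = 6.3/95.0 = 66.3 mA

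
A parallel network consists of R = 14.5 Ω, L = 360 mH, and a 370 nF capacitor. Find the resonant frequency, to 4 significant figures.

436.1 Hz

ω₀ = 1/√(LC) = 1/√(0.36 × 3.7e-07) = 2740 rad/s
f₀ = ω₀/(2π) = 436.1 Hz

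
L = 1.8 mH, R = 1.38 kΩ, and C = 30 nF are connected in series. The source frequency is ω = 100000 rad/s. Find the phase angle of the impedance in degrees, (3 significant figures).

X_L = ωL = 180 Ω
X_C = 1/(ωC) = 333 Ω
Net reactance X = X_L − X_C = -153 Ω
Z = 1380 − j153 Ω
|Z| = √(1380² + 153²) = 1390 Ω
∠Z = arctan(-153/1380) = -6.34°

-6.34°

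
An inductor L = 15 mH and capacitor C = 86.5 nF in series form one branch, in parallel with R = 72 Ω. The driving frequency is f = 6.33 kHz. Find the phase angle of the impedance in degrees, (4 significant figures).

ω = 2πf = 39770 rad/s
X_L = ωL = 596.6 Ω
X_C = 1/(ωC) = 290.7 Ω
Branch 1: Z₁ = R = 72.00 Ω
Branch 2 (series LC): Z₂ = j(X_L − X_C) = j305.9 Ω
Parallel: Z = Z₁Z₂/(Z₁+Z₂), |Z| = 70.09 Ω, ∠Z = 13.24°

13.24°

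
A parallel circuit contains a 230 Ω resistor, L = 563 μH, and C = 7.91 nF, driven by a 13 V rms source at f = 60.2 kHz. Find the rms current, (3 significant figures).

ω = 2πf = 378200 rad/s
X_L = ωL = 213 Ω
X_C = 1/(ωC) = 334 Ω
Parallel: admittances add. Y = 1/R + 1/(jωL) + jωC
Y = (0.00435 − j0.00170) S
|Y| = 0.00467 S → |Z| = 1/|Y| = 214 Ω, ∠Z = −∠Y = 21.4°
I = V/|Z| = 13/214 = 60.7 mA

60.7 mA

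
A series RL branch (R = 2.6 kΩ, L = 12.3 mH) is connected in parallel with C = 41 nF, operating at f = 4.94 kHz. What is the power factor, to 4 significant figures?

ω = 2πf = 31040 rad/s
X_L = ωL = 381.8 Ω
X_C = 1/(ωC) = 785.8 Ω
Branch 1 (R+jX_L): Z₁ = 2600 + j381.8 Ω, |Z₁| = 2628 Ω
Branch 2 (−jX_C): Z₂ = −j785.8 Ω
Parallel: Z = Z₁Z₂/(Z₁+Z₂), |Z| = 784.8 Ω, ∠Z = -72.81°
cos φ = cos(-72.81°) = 0.2955

0.2955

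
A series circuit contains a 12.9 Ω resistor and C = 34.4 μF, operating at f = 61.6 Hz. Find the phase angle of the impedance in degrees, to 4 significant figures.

ω = 2πf = 387.0 rad/s
X_C = 1/(ωC) = 75.11 Ω
Z = 12.90 − j75.11 Ω
|Z| = √(12.90² + 75.11²) = 76.21 Ω
∠Z = arctan(-75.11/12.90) = -80.25°

-80.25°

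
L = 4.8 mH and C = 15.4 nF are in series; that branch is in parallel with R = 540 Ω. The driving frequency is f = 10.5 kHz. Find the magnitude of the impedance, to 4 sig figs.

419.8 Ω

ω = 2πf = 65970 rad/s
X_L = ωL = 316.7 Ω
X_C = 1/(ωC) = 984.3 Ω
Branch 1: Z₁ = R = 540.0 Ω
Branch 2 (series LC): Z₂ = j(X_L − X_C) = −j667.6 Ω
Parallel: Z = Z₁Z₂/(Z₁+Z₂), |Z| = 419.8 Ω, ∠Z = -38.97°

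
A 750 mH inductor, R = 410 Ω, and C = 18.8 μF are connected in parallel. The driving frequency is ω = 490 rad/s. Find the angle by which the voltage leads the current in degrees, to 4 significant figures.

-69.41°

X_L = ωL = 367.5 Ω
X_C = 1/(ωC) = 108.6 Ω
Parallel: admittances add. Y = 1/R + 1/(jωL) + jωC
Y = (0.002439 + j0.006491) S
|Y| = 0.006934 S → |Z| = 1/|Y| = 144.2 Ω, ∠Z = −∠Y = -69.41°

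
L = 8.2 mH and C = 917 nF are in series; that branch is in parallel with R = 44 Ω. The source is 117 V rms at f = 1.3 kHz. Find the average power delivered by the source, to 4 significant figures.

ω = 2πf = 8168 rad/s
X_L = ωL = 66.98 Ω
X_C = 1/(ωC) = 133.5 Ω
Branch 1: Z₁ = R = 44.00 Ω
Branch 2 (series LC): Z₂ = j(X_L − X_C) = −j66.53 Ω
Parallel: Z = Z₁Z₂/(Z₁+Z₂), |Z| = 36.70 Ω, ∠Z = -33.48°
I = V/|Z| = 3.188 A
P = VI cos φ = 117 × 3.188 × cos(-33.48°) = 311.1 W

311.1 W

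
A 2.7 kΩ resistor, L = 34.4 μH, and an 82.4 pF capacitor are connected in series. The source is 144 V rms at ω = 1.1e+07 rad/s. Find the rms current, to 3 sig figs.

51.5 mA

X_L = ωL = 378 Ω
X_C = 1/(ωC) = 1100 Ω
Net reactance X = X_L − X_C = -725 Ω
Z = 2700 − j725 Ω
|Z| = √(2700² + 725²) = 2800 Ω
I = V/|Z| = 144/2800 = 51.5 mA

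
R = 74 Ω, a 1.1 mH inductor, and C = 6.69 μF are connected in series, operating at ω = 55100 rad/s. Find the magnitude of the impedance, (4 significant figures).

93.96 Ω

X_L = ωL = 60.61 Ω
X_C = 1/(ωC) = 2.713 Ω
Net reactance X = X_L − X_C = 57.90 Ω
Z = 74.00 + j57.90 Ω
|Z| = √(74.00² + 57.90²) = 93.96 Ω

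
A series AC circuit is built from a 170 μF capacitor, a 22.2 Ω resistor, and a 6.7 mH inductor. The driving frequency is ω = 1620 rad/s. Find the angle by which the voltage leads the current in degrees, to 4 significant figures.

X_L = ωL = 10.85 Ω
X_C = 1/(ωC) = 3.631 Ω
Net reactance X = X_L − X_C = 7.223 Ω
Z = 22.20 + j7.223 Ω
|Z| = √(22.20² + 7.223²) = 23.35 Ω
∠Z = arctan(7.223/22.20) = 18.02°

18.02°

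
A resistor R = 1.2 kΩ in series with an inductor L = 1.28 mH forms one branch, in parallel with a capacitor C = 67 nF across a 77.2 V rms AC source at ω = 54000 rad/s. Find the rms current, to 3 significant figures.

X_L = ωL = 69.1 Ω
X_C = 1/(ωC) = 276 Ω
Branch 1 (R+jX_L): Z₁ = 1200 + j69.1 Ω, |Z₁| = 1200 Ω
Branch 2 (−jX_C): Z₂ = −j276 Ω
Parallel: Z = Z₁Z₂/(Z₁+Z₂), |Z| = 273 Ω, ∠Z = -76.9°
I = V/|Z| = 77.2/273 = 283 mA

283 mA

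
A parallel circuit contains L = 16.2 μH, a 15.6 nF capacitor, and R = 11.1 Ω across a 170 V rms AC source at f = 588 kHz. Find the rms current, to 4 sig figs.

16.82 A

ω = 2πf = 3.695e+06 rad/s
X_L = ωL = 59.85 Ω
X_C = 1/(ωC) = 17.35 Ω
Parallel: admittances add. Y = 1/R + 1/(jωL) + jωC
Y = (0.09009 + j0.04093) S
|Y| = 0.09895 S → |Z| = 1/|Y| = 10.11 Ω, ∠Z = −∠Y = -24.43°
I = V/|Z| = 170/10.11 = 16.82 A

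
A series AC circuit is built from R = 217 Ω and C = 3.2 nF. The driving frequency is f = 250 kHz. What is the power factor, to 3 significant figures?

0.737

ω = 2πf = 1.571e+06 rad/s
X_C = 1/(ωC) = 199 Ω
Z = 217 − j199 Ω
|Z| = √(217² + 199²) = 294 Ω
∠Z = arctan(-199/217) = -42.5°
cos φ = cos(-42.5°) = 0.737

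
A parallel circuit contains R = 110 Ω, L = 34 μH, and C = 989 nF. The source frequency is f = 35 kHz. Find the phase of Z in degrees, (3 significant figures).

ω = 2πf = 219900 rad/s
X_L = ωL = 7.48 Ω
X_C = 1/(ωC) = 4.60 Ω
Parallel: admittances add. Y = 1/R + 1/(jωL) + jωC
Y = (0.00909 + j0.0837) S
|Y| = 0.0842 S → |Z| = 1/|Y| = 11.9 Ω, ∠Z = −∠Y = -83.8°

-83.8°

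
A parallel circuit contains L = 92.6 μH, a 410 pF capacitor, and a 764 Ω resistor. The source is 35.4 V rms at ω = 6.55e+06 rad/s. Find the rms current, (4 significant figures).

59.11 mA

X_L = ωL = 606.5 Ω
X_C = 1/(ωC) = 372.4 Ω
Parallel: admittances add. Y = 1/R + 1/(jωL) + jωC
Y = (0.001309 + j0.001037) S
|Y| = 0.001670 S → |Z| = 1/|Y| = 598.9 Ω, ∠Z = −∠Y = -38.38°
I = V/|Z| = 35.4/598.9 = 59.11 mA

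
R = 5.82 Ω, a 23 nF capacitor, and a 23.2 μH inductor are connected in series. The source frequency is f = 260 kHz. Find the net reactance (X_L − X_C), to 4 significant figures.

ω = 2πf = 1.634e+06 rad/s
X_L = ωL = 37.90 Ω
X_C = 1/(ωC) = 26.61 Ω
X = 37.90 − 26.61 = 11.29 Ω

11.29 Ω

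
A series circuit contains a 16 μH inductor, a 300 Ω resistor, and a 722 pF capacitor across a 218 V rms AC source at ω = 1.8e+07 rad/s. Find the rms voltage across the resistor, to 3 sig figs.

178 V

X_L = ωL = 288 Ω
X_C = 1/(ωC) = 76.9 Ω
Net reactance X = X_L − X_C = 211 Ω
Z = 300 + j211 Ω
|Z| = √(300² + 211²) = 367 Ω
I = V/|Z| = 594 mA
V_R = I·|Z_R| = 0.594 × 300 = 178 V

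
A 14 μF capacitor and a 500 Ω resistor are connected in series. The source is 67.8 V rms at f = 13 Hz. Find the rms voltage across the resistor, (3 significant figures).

ω = 2πf = 81.68 rad/s
X_C = 1/(ωC) = 874 Ω
Z = 500 − j874 Ω
|Z| = √(500² + 874²) = 1010 Ω
I = V/|Z| = 67.3 mA
V_R = I·|Z_R| = 0.0673 × 500 = 33.7 V

33.7 V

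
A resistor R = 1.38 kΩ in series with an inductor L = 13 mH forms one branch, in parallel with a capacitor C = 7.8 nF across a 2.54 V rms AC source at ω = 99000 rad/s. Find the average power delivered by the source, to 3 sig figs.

X_L = ωL = 1290 Ω
X_C = 1/(ωC) = 1300 Ω
Branch 1 (R+jX_L): Z₁ = 1380 + j1290 Ω, |Z₁| = 1890 Ω
Branch 2 (−jX_C): Z₂ = −j1300 Ω
Parallel: Z = Z₁Z₂/(Z₁+Z₂), |Z| = 1770 Ω, ∠Z = -46.7°
I = V/|Z| = 1.43 mA
P = VI cos φ = 2.54 × 0.00143 × cos(-46.7°) = 2.50 mW

2.50 mW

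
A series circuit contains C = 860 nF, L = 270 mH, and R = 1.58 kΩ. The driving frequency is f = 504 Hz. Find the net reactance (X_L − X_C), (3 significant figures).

488 Ω

ω = 2πf = 3167 rad/s
X_L = ωL = 855 Ω
X_C = 1/(ωC) = 367 Ω
X = 855 − 367 = 488 Ω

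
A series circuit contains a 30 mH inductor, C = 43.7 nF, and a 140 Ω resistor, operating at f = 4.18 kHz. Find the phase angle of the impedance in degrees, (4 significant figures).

-30.78°

ω = 2πf = 26260 rad/s
X_L = ωL = 787.9 Ω
X_C = 1/(ωC) = 871.3 Ω
Net reactance X = X_L − X_C = -83.38 Ω
Z = 140.0 − j83.38 Ω
|Z| = √(140.0² + 83.38²) = 162.9 Ω
∠Z = arctan(-83.38/140.0) = -30.78°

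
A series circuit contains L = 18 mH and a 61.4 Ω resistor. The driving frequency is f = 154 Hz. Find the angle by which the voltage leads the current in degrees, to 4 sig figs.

ω = 2πf = 967.6 rad/s
X_L = ωL = 17.42 Ω
Z = 61.40 + j17.42 Ω
|Z| = √(61.40² + 17.42²) = 63.82 Ω
∠Z = arctan(17.42/61.40) = 15.84°

15.84°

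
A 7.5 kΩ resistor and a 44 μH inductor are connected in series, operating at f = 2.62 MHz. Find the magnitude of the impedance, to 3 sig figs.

7530 Ω

ω = 2πf = 1.646e+07 rad/s
X_L = ωL = 724 Ω
Z = 7500 + j724 Ω
|Z| = √(7500² + 724²) = 7530 Ω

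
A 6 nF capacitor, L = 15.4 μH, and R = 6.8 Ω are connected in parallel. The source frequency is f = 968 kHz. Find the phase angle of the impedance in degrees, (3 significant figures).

ω = 2πf = 6.082e+06 rad/s
X_L = ωL = 93.7 Ω
X_C = 1/(ωC) = 27.4 Ω
Parallel: admittances add. Y = 1/R + 1/(jωL) + jωC
Y = (0.147 + j0.0258) S
|Y| = 0.149 S → |Z| = 1/|Y| = 6.70 Ω, ∠Z = −∠Y = -9.96°

-9.96°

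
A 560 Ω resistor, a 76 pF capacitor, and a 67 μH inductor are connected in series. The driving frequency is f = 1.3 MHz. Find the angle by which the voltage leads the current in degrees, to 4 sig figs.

-62.23°

ω = 2πf = 8.168e+06 rad/s
X_L = ωL = 547.3 Ω
X_C = 1/(ωC) = 1611 Ω
Net reactance X = X_L − X_C = -1064 Ω
Z = 560.0 − j1064 Ω
|Z| = √(560.0² + 1064²) = 1202 Ω
∠Z = arctan(-1064/560.0) = -62.23°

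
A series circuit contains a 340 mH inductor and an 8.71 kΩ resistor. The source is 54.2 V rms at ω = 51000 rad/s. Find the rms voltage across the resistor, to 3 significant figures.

24.3 V

X_L = ωL = 17300 Ω
Z = 8710 + j17300 Ω
|Z| = √(8710² + 17300²) = 19400 Ω
I = V/|Z| = 2.79 mA
V_R = I·|Z_R| = 0.00279 × 8710 = 24.3 V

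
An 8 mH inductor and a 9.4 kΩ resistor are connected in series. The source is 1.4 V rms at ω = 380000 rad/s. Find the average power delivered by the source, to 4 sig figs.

X_L = ωL = 3040 Ω
Z = 9400 + j3040 Ω
|Z| = √(9400² + 3040²) = 9879 Ω
∠Z = arctan(3040/9400) = 17.92°
I = V/|Z| = 141.7 μA
P = VI cos φ = 1.4 × 0.0001417 × cos(17.92°) = 188.8 μW

188.8 μW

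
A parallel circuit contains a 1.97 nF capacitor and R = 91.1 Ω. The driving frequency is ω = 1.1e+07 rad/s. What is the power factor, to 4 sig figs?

X_C = 1/(ωC) = 46.15 Ω
Parallel: admittances add. Y = 1/R + jωC
Y = (0.01098 + j0.02167) S
|Y| = 0.02429 S → |Z| = 1/|Y| = 41.17 Ω, ∠Z = −∠Y = -63.14°
cos φ = cos(-63.14°) = 0.4519

0.4519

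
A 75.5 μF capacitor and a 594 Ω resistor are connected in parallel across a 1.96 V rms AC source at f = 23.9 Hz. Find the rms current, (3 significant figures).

22.5 mA

ω = 2πf = 150.2 rad/s
X_C = 1/(ωC) = 88.2 Ω
Parallel: admittances add. Y = 1/R + jωC
Y = (0.00168 + j0.0113) S
|Y| = 0.0115 S → |Z| = 1/|Y| = 87.2 Ω, ∠Z = −∠Y = -81.6°
I = V/|Z| = 1.96/87.2 = 22.5 mA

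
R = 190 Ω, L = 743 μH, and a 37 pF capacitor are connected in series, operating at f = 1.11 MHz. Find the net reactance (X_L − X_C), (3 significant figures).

ω = 2πf = 6.974e+06 rad/s
X_L = ωL = 5180 Ω
X_C = 1/(ωC) = 3880 Ω
X = 5180 − 3880 = 1310 Ω

1310 Ω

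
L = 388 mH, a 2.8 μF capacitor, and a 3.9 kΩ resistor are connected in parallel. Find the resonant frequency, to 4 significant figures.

152.7 Hz

ω₀ = 1/√(LC) = 1/√(0.388 × 2.8e-06) = 959.4 rad/s
f₀ = ω₀/(2π) = 152.7 Hz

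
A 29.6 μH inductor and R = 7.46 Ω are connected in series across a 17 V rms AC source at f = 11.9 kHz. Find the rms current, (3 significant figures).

2.18 A

ω = 2πf = 74770 rad/s
X_L = ωL = 2.21 Ω
Z = 7.46 + j2.21 Ω
|Z| = √(7.46² + 2.21²) = 7.78 Ω
I = V/|Z| = 17/7.78 = 2.18 A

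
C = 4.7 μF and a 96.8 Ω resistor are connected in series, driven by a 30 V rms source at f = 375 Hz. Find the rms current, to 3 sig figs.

ω = 2πf = 2356 rad/s
X_C = 1/(ωC) = 90.3 Ω
Z = 96.8 − j90.3 Ω
|Z| = √(96.8² + 90.3²) = 132 Ω
I = V/|Z| = 30/132 = 227 mA

227 mA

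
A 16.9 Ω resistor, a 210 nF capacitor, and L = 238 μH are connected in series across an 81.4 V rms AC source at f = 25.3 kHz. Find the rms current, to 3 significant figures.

4.37 A

ω = 2πf = 159000 rad/s
X_L = ωL = 37.8 Ω
X_C = 1/(ωC) = 30.0 Ω
Net reactance X = X_L − X_C = 7.88 Ω
Z = 16.9 + j7.88 Ω
|Z| = √(16.9² + 7.88²) = 18.6 Ω
I = V/|Z| = 81.4/18.6 = 4.37 A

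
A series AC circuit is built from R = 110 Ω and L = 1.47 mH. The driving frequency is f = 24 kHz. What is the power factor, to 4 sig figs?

ω = 2πf = 150800 rad/s
X_L = ωL = 221.7 Ω
Z = 110.0 + j221.7 Ω
|Z| = √(110.0² + 221.7²) = 247.5 Ω
∠Z = arctan(221.7/110.0) = 63.61°
cos φ = cos(63.61°) = 0.4445

0.4445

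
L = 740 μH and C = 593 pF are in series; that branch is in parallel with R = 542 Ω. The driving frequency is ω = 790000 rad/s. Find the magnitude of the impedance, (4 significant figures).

511.6 Ω

X_L = ωL = 584.6 Ω
X_C = 1/(ωC) = 2135 Ω
Branch 1: Z₁ = R = 542.0 Ω
Branch 2 (series LC): Z₂ = j(X_L − X_C) = −j1550 Ω
Parallel: Z = Z₁Z₂/(Z₁+Z₂), |Z| = 511.6 Ω, ∠Z = -19.27°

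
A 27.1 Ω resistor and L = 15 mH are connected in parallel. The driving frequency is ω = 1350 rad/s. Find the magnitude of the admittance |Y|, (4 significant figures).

61.65 mS

X_L = ωL = 20.25 Ω
Parallel: admittances add. Y = 1/R + 1/(jωL)
Y = (0.03690 − j0.04938) S
|Y| = 0.06165 S → |Z| = 1/|Y| = 16.22 Ω, ∠Z = −∠Y = 53.23°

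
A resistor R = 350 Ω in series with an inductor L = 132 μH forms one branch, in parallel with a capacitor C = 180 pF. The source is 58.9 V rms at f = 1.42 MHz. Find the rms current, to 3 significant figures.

ω = 2πf = 8.922e+06 rad/s
X_L = ωL = 1180 Ω
X_C = 1/(ωC) = 623 Ω
Branch 1 (R+jX_L): Z₁ = 350 + j1180 Ω, |Z₁| = 1230 Ω
Branch 2 (−jX_C): Z₂ = −j623 Ω
Parallel: Z = Z₁Z₂/(Z₁+Z₂), |Z| = 1170 Ω, ∠Z = -74.3°
I = V/|Z| = 58.9/1170 = 50.5 mA

50.5 mA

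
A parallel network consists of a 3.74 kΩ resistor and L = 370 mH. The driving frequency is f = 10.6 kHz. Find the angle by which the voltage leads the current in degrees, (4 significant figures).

8.630°

ω = 2πf = 66600 rad/s
X_L = ωL = 24640 Ω
Parallel: admittances add. Y = 1/R + 1/(jωL)
Y = (0.0002674 − j4.058e-05) S
|Y| = 0.0002704 S → |Z| = 1/|Y| = 3698 Ω, ∠Z = −∠Y = 8.630°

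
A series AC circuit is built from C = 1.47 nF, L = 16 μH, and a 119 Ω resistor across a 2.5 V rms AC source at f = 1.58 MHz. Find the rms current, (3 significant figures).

16.7 mA

ω = 2πf = 9.927e+06 rad/s
X_L = ωL = 159 Ω
X_C = 1/(ωC) = 68.5 Ω
Net reactance X = X_L − X_C = 90.3 Ω
Z = 119 + j90.3 Ω
|Z| = √(119² + 90.3²) = 149 Ω
I = V/|Z| = 2.5/149 = 16.7 mA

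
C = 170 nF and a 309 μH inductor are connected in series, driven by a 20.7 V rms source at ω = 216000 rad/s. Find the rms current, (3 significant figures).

X_L = ωL = 66.7 Ω
X_C = 1/(ωC) = 27.2 Ω
Net reactance X = X_L − X_C = 39.5 Ω
Z = j39.5 Ω
|Z| = √(0² + 39.5²) = 39.5 Ω
I = V/|Z| = 20.7/39.5 = 524 mA

524 mA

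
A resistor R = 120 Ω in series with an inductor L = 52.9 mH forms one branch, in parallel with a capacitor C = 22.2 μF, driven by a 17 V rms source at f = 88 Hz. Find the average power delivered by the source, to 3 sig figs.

2.27 W

ω = 2πf = 552.9 rad/s
X_L = ωL = 29.2 Ω
X_C = 1/(ωC) = 81.5 Ω
Branch 1 (R+jX_L): Z₁ = 120 + j29.2 Ω, |Z₁| = 124 Ω
Branch 2 (−jX_C): Z₂ = −j81.5 Ω
Parallel: Z = Z₁Z₂/(Z₁+Z₂), |Z| = 76.9 Ω, ∠Z = -52.8°
I = V/|Z| = 221 mA
P = VI cos φ = 17 × 0.221 × cos(-52.8°) = 2.27 W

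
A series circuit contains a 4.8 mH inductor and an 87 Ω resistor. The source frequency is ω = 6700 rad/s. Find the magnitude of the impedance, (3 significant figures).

92.8 Ω

X_L = ωL = 32.2 Ω
Z = 87.0 + j32.2 Ω
|Z| = √(87.0² + 32.2²) = 92.8 Ω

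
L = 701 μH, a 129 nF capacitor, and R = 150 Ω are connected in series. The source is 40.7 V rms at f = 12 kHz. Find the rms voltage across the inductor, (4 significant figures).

ω = 2πf = 75400 rad/s
X_L = ωL = 52.85 Ω
X_C = 1/(ωC) = 102.8 Ω
Net reactance X = X_L − X_C = -49.96 Ω
Z = 150.0 − j49.96 Ω
|Z| = √(150.0² + 49.96²) = 158.1 Ω
I = V/|Z| = 257.4 mA
V_L = I·|Z_L| = 0.2574 × 52.85 = 13.61 V

13.61 V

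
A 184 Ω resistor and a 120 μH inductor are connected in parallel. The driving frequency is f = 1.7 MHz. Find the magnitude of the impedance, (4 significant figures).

ω = 2πf = 1.068e+07 rad/s
X_L = ωL = 1282 Ω
Parallel: admittances add. Y = 1/R + 1/(jωL)
Y = (0.005435 − j0.0007802) S
|Y| = 0.005490 S → |Z| = 1/|Y| = 182.1 Ω, ∠Z = −∠Y = 8.169°

182.1 Ω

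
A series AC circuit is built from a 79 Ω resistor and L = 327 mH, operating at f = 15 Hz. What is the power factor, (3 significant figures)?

ω = 2πf = 94.25 rad/s
X_L = ωL = 30.8 Ω
Z = 79.0 + j30.8 Ω
|Z| = √(79.0² + 30.8²) = 84.8 Ω
∠Z = arctan(30.8/79.0) = 21.3°
cos φ = cos(21.3°) = 0.932

0.932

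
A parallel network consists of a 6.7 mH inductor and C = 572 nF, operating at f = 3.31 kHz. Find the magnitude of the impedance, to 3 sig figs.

212 Ω

ω = 2πf = 20800 rad/s
X_L = ωL = 139 Ω
X_C = 1/(ωC) = 84.1 Ω
Parallel: admittances add. Y = 1/(jωL) + jωC
Y = (0 + j0.00472) S
|Y| = 0.00472 S → |Z| = 1/|Y| = 212 Ω, ∠Z = −∠Y = -90.0°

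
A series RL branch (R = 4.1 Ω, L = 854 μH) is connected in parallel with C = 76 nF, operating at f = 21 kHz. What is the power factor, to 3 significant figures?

0.267

ω = 2πf = 131900 rad/s
X_L = ωL = 113 Ω
X_C = 1/(ωC) = 99.7 Ω
Branch 1 (R+jX_L): Z₁ = 4.10 + j113 Ω, |Z₁| = 113 Ω
Branch 2 (−jX_C): Z₂ = −j99.7 Ω
Parallel: Z = Z₁Z₂/(Z₁+Z₂), |Z| = 827 Ω, ∠Z = -74.5°
cos φ = cos(-74.5°) = 0.267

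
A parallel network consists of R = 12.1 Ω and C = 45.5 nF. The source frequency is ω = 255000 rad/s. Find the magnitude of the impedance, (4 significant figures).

X_C = 1/(ωC) = 86.19 Ω
Parallel: admittances add. Y = 1/R + jωC
Y = (0.08264 + j0.01160) S
|Y| = 0.08346 S → |Z| = 1/|Y| = 11.98 Ω, ∠Z = −∠Y = -7.992°

11.98 Ω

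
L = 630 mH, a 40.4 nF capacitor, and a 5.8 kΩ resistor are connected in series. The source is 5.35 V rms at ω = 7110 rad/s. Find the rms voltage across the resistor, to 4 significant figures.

X_L = ωL = 4479 Ω
X_C = 1/(ωC) = 3481 Ω
Net reactance X = X_L − X_C = 997.9 Ω
Z = 5800 + j997.9 Ω
|Z| = √(5800² + 997.9²) = 5885 Ω
I = V/|Z| = 909.1 μA
V_R = I·|Z_R| = 0.0009091 × 5800 = 5.273 V

5.273 V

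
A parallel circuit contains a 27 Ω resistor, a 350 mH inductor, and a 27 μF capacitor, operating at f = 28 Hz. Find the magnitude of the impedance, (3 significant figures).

25.8 Ω

ω = 2πf = 175.9 rad/s
X_L = ωL = 61.6 Ω
X_C = 1/(ωC) = 211 Ω
Parallel: admittances add. Y = 1/R + 1/(jωL) + jωC
Y = (0.0370 − j0.0115) S
|Y| = 0.0388 S → |Z| = 1/|Y| = 25.8 Ω, ∠Z = −∠Y = 17.2°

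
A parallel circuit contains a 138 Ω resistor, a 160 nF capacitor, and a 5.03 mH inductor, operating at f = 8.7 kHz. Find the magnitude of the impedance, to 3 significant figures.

ω = 2πf = 54660 rad/s
X_L = ωL = 275 Ω
X_C = 1/(ωC) = 114 Ω
Parallel: admittances add. Y = 1/R + 1/(jωL) + jωC
Y = (0.00725 + j0.00511) S
|Y| = 0.00887 S → |Z| = 1/|Y| = 113 Ω, ∠Z = −∠Y = -35.2°

113 Ω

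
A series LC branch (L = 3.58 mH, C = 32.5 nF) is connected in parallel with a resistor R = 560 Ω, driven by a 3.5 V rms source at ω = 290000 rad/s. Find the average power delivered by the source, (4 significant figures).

X_L = ωL = 1038 Ω
X_C = 1/(ωC) = 106.1 Ω
Branch 1: Z₁ = R = 560.0 Ω
Branch 2 (series LC): Z₂ = j(X_L − X_C) = j932.1 Ω
Parallel: Z = Z₁Z₂/(Z₁+Z₂), |Z| = 480.0 Ω, ∠Z = 31.00°
I = V/|Z| = 7.291 mA
P = VI cos φ = 3.5 × 0.007291 × cos(31.00°) = 21.87 mW

21.87 mW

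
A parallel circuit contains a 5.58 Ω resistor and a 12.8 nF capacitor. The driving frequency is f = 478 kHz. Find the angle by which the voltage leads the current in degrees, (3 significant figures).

-12.1°

ω = 2πf = 3.003e+06 rad/s
X_C = 1/(ωC) = 26.0 Ω
Parallel: admittances add. Y = 1/R + jωC
Y = (0.179 + j0.0384) S
|Y| = 0.183 S → |Z| = 1/|Y| = 5.46 Ω, ∠Z = −∠Y = -12.1°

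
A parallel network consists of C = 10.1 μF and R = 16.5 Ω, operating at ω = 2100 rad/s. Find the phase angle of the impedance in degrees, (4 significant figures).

-19.29°

X_C = 1/(ωC) = 47.15 Ω
Parallel: admittances add. Y = 1/R + jωC
Y = (0.06061 + j0.02121) S
|Y| = 0.06421 S → |Z| = 1/|Y| = 15.57 Ω, ∠Z = −∠Y = -19.29°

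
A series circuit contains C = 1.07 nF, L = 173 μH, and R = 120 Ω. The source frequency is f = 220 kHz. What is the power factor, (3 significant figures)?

ω = 2πf = 1.382e+06 rad/s
X_L = ωL = 239 Ω
X_C = 1/(ωC) = 676 Ω
Net reactance X = X_L − X_C = -437 Ω
Z = 120 − j437 Ω
|Z| = √(120² + 437²) = 453 Ω
∠Z = arctan(-437/120) = -74.6°
cos φ = cos(-74.6°) = 0.265

0.265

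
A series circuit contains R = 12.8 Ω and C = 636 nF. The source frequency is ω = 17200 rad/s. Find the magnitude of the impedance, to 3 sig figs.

X_C = 1/(ωC) = 91.4 Ω
Z = 12.8 − j91.4 Ω
|Z| = √(12.8² + 91.4²) = 92.3 Ω

92.3 Ω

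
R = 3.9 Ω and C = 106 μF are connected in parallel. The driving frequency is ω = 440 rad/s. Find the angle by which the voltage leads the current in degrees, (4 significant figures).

-10.31°

X_C = 1/(ωC) = 21.44 Ω
Parallel: admittances add. Y = 1/R + jωC
Y = (0.2564 + j0.04664) S
|Y| = 0.2606 S → |Z| = 1/|Y| = 3.837 Ω, ∠Z = −∠Y = -10.31°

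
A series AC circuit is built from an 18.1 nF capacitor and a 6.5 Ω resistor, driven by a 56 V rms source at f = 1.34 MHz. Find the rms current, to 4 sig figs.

ω = 2πf = 8.419e+06 rad/s
X_C = 1/(ωC) = 6.562 Ω
Z = 6.500 − j6.562 Ω
|Z| = √(6.500² + 6.562²) = 9.236 Ω
I = V/|Z| = 56/9.236 = 6.063 A

6.063 A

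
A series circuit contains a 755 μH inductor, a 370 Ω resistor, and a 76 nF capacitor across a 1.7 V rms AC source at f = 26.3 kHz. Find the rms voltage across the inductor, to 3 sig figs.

0.569 V

ω = 2πf = 165200 rad/s
X_L = ωL = 125 Ω
X_C = 1/(ωC) = 79.6 Ω
Net reactance X = X_L − X_C = 45.1 Ω
Z = 370 + j45.1 Ω
|Z| = √(370² + 45.1²) = 373 Ω
I = V/|Z| = 4.56 mA
V_L = I·|Z_L| = 0.00456 × 125 = 0.569 V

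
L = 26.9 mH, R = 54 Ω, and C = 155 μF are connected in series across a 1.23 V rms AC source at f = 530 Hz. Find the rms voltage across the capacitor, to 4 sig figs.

0.02315 V

ω = 2πf = 3330 rad/s
X_L = ωL = 89.58 Ω
X_C = 1/(ωC) = 1.937 Ω
Net reactance X = X_L − X_C = 87.64 Ω
Z = 54.00 + j87.64 Ω
|Z| = √(54.00² + 87.64²) = 102.9 Ω
I = V/|Z| = 11.95 mA
V_C = I·|Z_C| = 0.01195 × 1.937 = 0.02315 V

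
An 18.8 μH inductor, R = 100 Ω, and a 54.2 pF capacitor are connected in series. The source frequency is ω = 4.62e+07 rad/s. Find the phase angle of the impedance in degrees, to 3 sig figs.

X_L = ωL = 869 Ω
X_C = 1/(ωC) = 399 Ω
Net reactance X = X_L − X_C = 469 Ω
Z = 100 + j469 Ω
|Z| = √(100² + 469²) = 480 Ω
∠Z = arctan(469/100) = 78.0°

78.0°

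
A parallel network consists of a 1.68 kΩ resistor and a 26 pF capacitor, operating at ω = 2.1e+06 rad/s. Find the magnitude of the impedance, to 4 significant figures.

1673 Ω

X_C = 1/(ωC) = 18320 Ω
Parallel: admittances add. Y = 1/R + jωC
Y = (0.0005952 + j5.46e-05) S
|Y| = 0.0005977 S → |Z| = 1/|Y| = 1673 Ω, ∠Z = −∠Y = -5.241°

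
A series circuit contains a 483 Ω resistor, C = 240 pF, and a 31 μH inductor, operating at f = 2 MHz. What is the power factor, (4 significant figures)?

ω = 2πf = 1.257e+07 rad/s
X_L = ωL = 389.6 Ω
X_C = 1/(ωC) = 331.6 Ω
Net reactance X = X_L − X_C = 57.98 Ω
Z = 483.0 + j57.98 Ω
|Z| = √(483.0² + 57.98²) = 486.5 Ω
∠Z = arctan(57.98/483.0) = 6.846°
cos φ = cos(6.846°) = 0.9929

0.9929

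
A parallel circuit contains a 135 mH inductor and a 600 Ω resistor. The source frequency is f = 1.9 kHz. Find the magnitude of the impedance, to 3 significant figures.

ω = 2πf = 11940 rad/s
X_L = ωL = 1610 Ω
Parallel: admittances add. Y = 1/R + 1/(jωL)
Y = (0.00167 − j0.000620) S
|Y| = 0.00178 S → |Z| = 1/|Y| = 562 Ω, ∠Z = −∠Y = 20.4°

562 Ω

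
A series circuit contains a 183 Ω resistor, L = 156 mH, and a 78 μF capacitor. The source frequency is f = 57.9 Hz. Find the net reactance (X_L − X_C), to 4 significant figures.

21.51 Ω

ω = 2πf = 363.8 rad/s
X_L = ωL = 56.75 Ω
X_C = 1/(ωC) = 35.24 Ω
X = 56.75 − 35.24 = 21.51 Ω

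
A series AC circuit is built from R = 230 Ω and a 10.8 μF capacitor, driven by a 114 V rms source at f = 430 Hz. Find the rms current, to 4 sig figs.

490.2 mA

ω = 2πf = 2702 rad/s
X_C = 1/(ωC) = 34.27 Ω
Z = 230.0 − j34.27 Ω
|Z| = √(230.0² + 34.27²) = 232.5 Ω
I = V/|Z| = 114/232.5 = 490.2 mA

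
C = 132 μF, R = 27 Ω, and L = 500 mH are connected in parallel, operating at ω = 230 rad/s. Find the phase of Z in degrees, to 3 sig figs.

-30.3°

X_L = ωL = 115 Ω
X_C = 1/(ωC) = 32.9 Ω
Parallel: admittances add. Y = 1/R + 1/(jωL) + jωC
Y = (0.0370 + j0.0217) S
|Y| = 0.0429 S → |Z| = 1/|Y| = 23.3 Ω, ∠Z = −∠Y = -30.3°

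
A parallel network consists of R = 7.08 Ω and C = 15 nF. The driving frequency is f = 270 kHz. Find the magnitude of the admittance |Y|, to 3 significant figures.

144 mS

ω = 2πf = 1.696e+06 rad/s
X_C = 1/(ωC) = 39.3 Ω
Parallel: admittances add. Y = 1/R + jωC
Y = (0.141 + j0.0254) S
|Y| = 0.144 S → |Z| = 1/|Y| = 6.97 Ω, ∠Z = −∠Y = -10.2°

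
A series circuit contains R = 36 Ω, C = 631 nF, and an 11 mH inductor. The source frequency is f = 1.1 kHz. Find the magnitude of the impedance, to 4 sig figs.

157.4 Ω

ω = 2πf = 6912 rad/s
X_L = ωL = 76.03 Ω
X_C = 1/(ωC) = 229.3 Ω
Net reactance X = X_L − X_C = -153.3 Ω
Z = 36.00 − j153.3 Ω
|Z| = √(36.00² + 153.3²) = 157.4 Ω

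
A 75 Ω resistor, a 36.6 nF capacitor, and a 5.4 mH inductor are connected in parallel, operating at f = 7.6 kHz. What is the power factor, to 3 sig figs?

ω = 2πf = 47750 rad/s
X_L = ωL = 258 Ω
X_C = 1/(ωC) = 572 Ω
Parallel: admittances add. Y = 1/R + 1/(jωL) + jωC
Y = (0.0133 − j0.00213) S
|Y| = 0.0135 S → |Z| = 1/|Y| = 74.1 Ω, ∠Z = −∠Y = 9.08°
cos φ = cos(9.08°) = 0.987

0.987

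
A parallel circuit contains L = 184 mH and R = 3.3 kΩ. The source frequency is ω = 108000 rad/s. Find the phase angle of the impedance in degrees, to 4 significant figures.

9.429°

X_L = ωL = 19870 Ω
Parallel: admittances add. Y = 1/R + 1/(jωL)
Y = (0.0003030 − j5.032e-05) S
|Y| = 0.0003072 S → |Z| = 1/|Y| = 3255 Ω, ∠Z = −∠Y = 9.429°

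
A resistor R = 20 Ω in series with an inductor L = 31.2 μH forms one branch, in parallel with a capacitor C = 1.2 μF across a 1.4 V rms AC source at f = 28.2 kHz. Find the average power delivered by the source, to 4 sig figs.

ω = 2πf = 177200 rad/s
X_L = ωL = 5.528 Ω
X_C = 1/(ωC) = 4.703 Ω
Branch 1 (R+jX_L): Z₁ = 20.00 + j5.528 Ω, |Z₁| = 20.75 Ω
Branch 2 (−jX_C): Z₂ = −j4.703 Ω
Parallel: Z = Z₁Z₂/(Z₁+Z₂), |Z| = 4.875 Ω, ∠Z = -76.91°
I = V/|Z| = 287.2 mA
P = VI cos φ = 1.4 × 0.2872 × cos(-76.91°) = 91.04 mW

91.04 mW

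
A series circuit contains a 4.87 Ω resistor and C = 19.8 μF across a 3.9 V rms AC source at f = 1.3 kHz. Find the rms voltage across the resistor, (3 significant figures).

2.41 V

ω = 2πf = 8168 rad/s
X_C = 1/(ωC) = 6.18 Ω
Z = 4.87 − j6.18 Ω
|Z| = √(4.87² + 6.18²) = 7.87 Ω
I = V/|Z| = 496 mA
V_R = I·|Z_R| = 0.496 × 4.87 = 2.41 V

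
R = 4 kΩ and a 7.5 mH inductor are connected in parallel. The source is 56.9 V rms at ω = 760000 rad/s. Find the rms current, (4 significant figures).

X_L = ωL = 5700 Ω
Parallel: admittances add. Y = 1/R + 1/(jωL)
Y = (0.0002500 − j0.0001754) S
|Y| = 0.0003054 S → |Z| = 1/|Y| = 3274 Ω, ∠Z = −∠Y = 35.06°
I = V/|Z| = 56.9/3274 = 17.38 mA

17.38 mA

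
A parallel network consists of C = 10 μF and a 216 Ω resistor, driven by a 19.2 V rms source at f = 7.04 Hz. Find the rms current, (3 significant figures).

89.3 mA

ω = 2πf = 44.23 rad/s
X_C = 1/(ωC) = 2260 Ω
Parallel: admittances add. Y = 1/R + jωC
Y = (0.00463 + j0.000442) S
|Y| = 0.00465 S → |Z| = 1/|Y| = 215 Ω, ∠Z = −∠Y = -5.46°
I = V/|Z| = 19.2/215 = 89.3 mA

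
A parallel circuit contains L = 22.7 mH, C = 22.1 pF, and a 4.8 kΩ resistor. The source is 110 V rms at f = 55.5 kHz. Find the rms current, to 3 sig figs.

26.4 mA

ω = 2πf = 348700 rad/s
X_L = ωL = 7920 Ω
X_C = 1/(ωC) = 130000 Ω
Parallel: admittances add. Y = 1/R + 1/(jωL) + jωC
Y = (0.000208 − j0.000119) S
|Y| = 0.000240 S → |Z| = 1/|Y| = 4170 Ω, ∠Z = −∠Y = 29.7°
I = V/|Z| = 110/4170 = 26.4 mA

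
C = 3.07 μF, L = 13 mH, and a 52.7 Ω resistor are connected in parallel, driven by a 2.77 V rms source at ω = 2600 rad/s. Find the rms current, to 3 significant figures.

79.6 mA

X_L = ωL = 33.8 Ω
X_C = 1/(ωC) = 125 Ω
Parallel: admittances add. Y = 1/R + 1/(jωL) + jωC
Y = (0.0190 − j0.0216) S
|Y| = 0.0288 S → |Z| = 1/|Y| = 34.8 Ω, ∠Z = −∠Y = 48.7°
I = V/|Z| = 2.77/34.8 = 79.6 mA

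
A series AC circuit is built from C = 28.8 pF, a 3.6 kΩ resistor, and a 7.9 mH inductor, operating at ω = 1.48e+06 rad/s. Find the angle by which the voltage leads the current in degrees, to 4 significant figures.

X_L = ωL = 11690 Ω
X_C = 1/(ωC) = 23460 Ω
Net reactance X = X_L − X_C = -11770 Ω
Z = 3600 − j11770 Ω
|Z| = √(3600² + 11770²) = 12310 Ω
∠Z = arctan(-11770/3600) = -72.99°

-72.99°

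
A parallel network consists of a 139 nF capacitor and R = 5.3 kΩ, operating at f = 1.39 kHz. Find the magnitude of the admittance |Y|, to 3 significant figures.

1.23 mS

ω = 2πf = 8734 rad/s
X_C = 1/(ωC) = 824 Ω
Parallel: admittances add. Y = 1/R + jωC
Y = (0.000189 + j0.00121) S
|Y| = 0.00123 S → |Z| = 1/|Y| = 814 Ω, ∠Z = −∠Y = -81.2°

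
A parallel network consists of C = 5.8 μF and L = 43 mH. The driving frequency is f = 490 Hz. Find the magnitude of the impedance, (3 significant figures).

ω = 2πf = 3079 rad/s
X_L = ωL = 132 Ω
X_C = 1/(ωC) = 56.0 Ω
Parallel: admittances add. Y = 1/(jωL) + jωC
Y = (0 + j0.0103) S
|Y| = 0.0103 S → |Z| = 1/|Y| = 97.1 Ω, ∠Z = −∠Y = -90.0°

97.1 Ω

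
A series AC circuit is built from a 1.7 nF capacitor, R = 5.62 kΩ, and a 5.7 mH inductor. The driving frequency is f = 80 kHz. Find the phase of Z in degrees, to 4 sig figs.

ω = 2πf = 502700 rad/s
X_L = ωL = 2865 Ω
X_C = 1/(ωC) = 1170 Ω
Net reactance X = X_L − X_C = 1695 Ω
Z = 5620 + j1695 Ω
|Z| = √(5620² + 1695²) = 5870 Ω
∠Z = arctan(1695/5620) = 16.78°

16.78°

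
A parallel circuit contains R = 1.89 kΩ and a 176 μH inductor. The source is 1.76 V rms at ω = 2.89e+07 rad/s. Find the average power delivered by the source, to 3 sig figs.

X_L = ωL = 5090 Ω
Parallel: admittances add. Y = 1/R + 1/(jωL)
Y = (0.000529 − j0.000197) S
|Y| = 0.000564 S → |Z| = 1/|Y| = 1770 Ω, ∠Z = −∠Y = 20.4°
I = V/|Z| = 993 μA
P = VI cos φ = 1.76 × 0.000993 × cos(20.4°) = 1.64 mW

1.64 mW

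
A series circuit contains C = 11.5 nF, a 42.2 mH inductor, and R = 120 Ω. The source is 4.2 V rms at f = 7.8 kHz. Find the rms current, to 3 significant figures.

ω = 2πf = 49010 rad/s
X_L = ωL = 2070 Ω
X_C = 1/(ωC) = 1770 Ω
Net reactance X = X_L − X_C = 294 Ω
Z = 120 + j294 Ω
|Z| = √(120² + 294²) = 317 Ω
I = V/|Z| = 4.2/317 = 13.2 mA

13.2 mA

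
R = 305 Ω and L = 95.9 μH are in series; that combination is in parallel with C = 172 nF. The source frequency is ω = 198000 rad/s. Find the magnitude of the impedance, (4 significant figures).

29.40 Ω

X_L = ωL = 18.99 Ω
X_C = 1/(ωC) = 29.36 Ω
Branch 1 (R+jX_L): Z₁ = 305.0 + j18.99 Ω, |Z₁| = 305.6 Ω
Branch 2 (−jX_C): Z₂ = −j29.36 Ω
Parallel: Z = Z₁Z₂/(Z₁+Z₂), |Z| = 29.40 Ω, ∠Z = -84.49°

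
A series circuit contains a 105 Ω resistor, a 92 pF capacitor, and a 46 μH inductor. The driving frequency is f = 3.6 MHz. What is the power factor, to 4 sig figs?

0.1843

ω = 2πf = 2.262e+07 rad/s
X_L = ωL = 1040 Ω
X_C = 1/(ωC) = 480.5 Ω
Net reactance X = X_L − X_C = 560.0 Ω
Z = 105.0 + j560.0 Ω
|Z| = √(105.0² + 560.0²) = 569.7 Ω
∠Z = arctan(560.0/105.0) = 79.38°
cos φ = cos(79.38°) = 0.1843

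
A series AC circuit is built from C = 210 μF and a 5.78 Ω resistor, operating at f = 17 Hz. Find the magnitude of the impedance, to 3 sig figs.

ω = 2πf = 106.8 rad/s
X_C = 1/(ωC) = 44.6 Ω
Z = 5.78 − j44.6 Ω
|Z| = √(5.78² + 44.6²) = 45.0 Ω

45.0 Ω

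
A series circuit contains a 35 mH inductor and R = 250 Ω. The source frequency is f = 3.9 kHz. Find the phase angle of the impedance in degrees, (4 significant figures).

73.75°

ω = 2πf = 24500 rad/s
X_L = ωL = 857.7 Ω
Z = 250.0 + j857.7 Ω
|Z| = √(250.0² + 857.7²) = 893.3 Ω
∠Z = arctan(857.7/250.0) = 73.75°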